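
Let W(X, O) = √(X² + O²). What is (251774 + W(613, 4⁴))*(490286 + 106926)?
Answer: 150362454088 + 597212*√441305 ≈ 1.5076e+11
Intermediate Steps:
W(X, O) = √(O² + X²)
(251774 + W(613, 4⁴))*(490286 + 106926) = (251774 + √((4⁴)² + 613²))*(490286 + 106926) = (251774 + √(256² + 375769))*597212 = (251774 + √(65536 + 375769))*597212 = (251774 + √441305)*597212 = 150362454088 + 597212*√441305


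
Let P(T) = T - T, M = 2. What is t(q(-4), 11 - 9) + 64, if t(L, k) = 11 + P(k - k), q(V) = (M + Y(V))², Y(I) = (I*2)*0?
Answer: 75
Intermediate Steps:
Y(I) = 0 (Y(I) = (2*I)*0 = 0)
q(V) = 4 (q(V) = (2 + 0)² = 2² = 4)
P(T) = 0
t(L, k) = 11 (t(L, k) = 11 + 0 = 11)
t(q(-4), 11 - 9) + 64 = 11 + 64 = 75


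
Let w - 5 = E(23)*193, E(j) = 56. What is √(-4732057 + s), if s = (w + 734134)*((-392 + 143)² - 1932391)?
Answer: 3*I*√154816239043 ≈ 1.1804e+6*I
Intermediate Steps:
w = 10813 (w = 5 + 56*193 = 5 + 10808 = 10813)
s = -1393341419330 (s = (10813 + 734134)*((-392 + 143)² - 1932391) = 744947*((-249)² - 1932391) = 744947*(62001 - 1932391) = 744947*(-1870390) = -1393341419330)
√(-4732057 + s) = √(-4732057 - 1393341419330) = √(-1393346151387) = 3*I*√154816239043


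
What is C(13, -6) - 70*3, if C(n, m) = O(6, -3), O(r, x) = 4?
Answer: -206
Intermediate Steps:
C(n, m) = 4
C(13, -6) - 70*3 = 4 - 70*3 = 4 - 210 = -206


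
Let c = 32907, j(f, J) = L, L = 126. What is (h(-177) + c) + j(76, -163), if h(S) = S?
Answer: 32856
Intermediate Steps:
j(f, J) = 126
(h(-177) + c) + j(76, -163) = (-177 + 32907) + 126 = 32730 + 126 = 32856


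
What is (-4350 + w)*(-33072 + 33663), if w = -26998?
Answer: -18526668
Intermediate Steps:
(-4350 + w)*(-33072 + 33663) = (-4350 - 26998)*(-33072 + 33663) = -31348*591 = -18526668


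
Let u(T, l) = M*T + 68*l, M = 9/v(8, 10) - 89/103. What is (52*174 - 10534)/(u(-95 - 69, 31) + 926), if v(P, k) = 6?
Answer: -76529/150880 ≈ -0.50722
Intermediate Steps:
M = 131/206 (M = 9/6 - 89/103 = 9*(⅙) - 89*1/103 = 3/2 - 89/103 = 131/206 ≈ 0.63592)
u(T, l) = 68*l + 131*T/206 (u(T, l) = 131*T/206 + 68*l = 68*l + 131*T/206)
(52*174 - 10534)/(u(-95 - 69, 31) + 926) = (52*174 - 10534)/((68*31 + 131*(-95 - 69)/206) + 926) = (9048 - 10534)/((2108 + (131/206)*(-164)) + 926) = -1486/((2108 - 10742/103) + 926) = -1486/(206382/103 + 926) = -1486/301760/103 = -1486*103/301760 = -76529/150880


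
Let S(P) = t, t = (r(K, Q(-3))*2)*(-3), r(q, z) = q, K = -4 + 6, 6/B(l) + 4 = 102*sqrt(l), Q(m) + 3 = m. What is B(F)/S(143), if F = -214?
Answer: 1/1113236 + 51*I*sqrt(214)/2226472 ≈ 8.9828e-7 + 0.00033509*I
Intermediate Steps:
Q(m) = -3 + m
B(l) = 6/(-4 + 102*sqrt(l))
K = 2
t = -12 (t = (2*2)*(-3) = 4*(-3) = -12)
S(P) = -12
B(F)/S(143) = (3/(-2 + 51*sqrt(-214)))/(-12) = (3/(-2 + 51*(I*sqrt(214))))*(-1/12) = (3/(-2 + 51*I*sqrt(214)))*(-1/12) = -1/(4*(-2 + 51*I*sqrt(214)))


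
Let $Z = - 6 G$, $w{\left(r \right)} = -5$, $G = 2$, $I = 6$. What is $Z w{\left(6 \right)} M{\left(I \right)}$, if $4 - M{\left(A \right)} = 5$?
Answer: $-60$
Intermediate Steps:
$M{\left(A \right)} = -1$ ($M{\left(A \right)} = 4 - 5 = -1$)
$Z = -12$ ($Z = \left(-6\right) 2 = -12$)
$Z w{\left(6 \right)} M{\left(I \right)} = \left(-12\right) \left(-5\right) \left(-1\right) = 60 \left(-1\right) = -60$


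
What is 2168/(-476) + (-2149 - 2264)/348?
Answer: -237921/13804 ≈ -17.236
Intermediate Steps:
2168/(-476) + (-2149 - 2264)/348 = 2168*(-1/476) - 4413*1/348 = -542/119 - 1471/116 = -237921/13804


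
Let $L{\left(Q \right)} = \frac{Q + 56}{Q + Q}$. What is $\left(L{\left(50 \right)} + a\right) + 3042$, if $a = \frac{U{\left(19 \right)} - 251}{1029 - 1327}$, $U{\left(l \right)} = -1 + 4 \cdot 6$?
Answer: $\frac{22676497}{7450} \approx 3043.8$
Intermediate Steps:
$U{\left(l \right)} = 23$ ($U{\left(l \right)} = -1 + 24 = 23$)
$a = \frac{114}{149}$ ($a = \frac{23 - 251}{1029 - 1327} = - \frac{228}{-298} = \left(-228\right) \left(- \frac{1}{298}\right) = \frac{114}{149} \approx 0.7651$)
$L{\left(Q \right)} = \frac{56 + Q}{2 Q}$
$\left(L{\left(50 \right)} + a\right) + 3042 = \left(\frac{56 + 50}{2 \cdot 50} + \frac{114}{149}\right) + 3042 = \left(\frac{1}{2} \cdot \frac{1}{50} \cdot 106 + \frac{114}{149}\right) + 3042 = \left(\frac{53}{50} + \frac{114}{149}\right) + 3042 = \frac{13597}{7450} + 3042 = \frac{22676497}{7450}$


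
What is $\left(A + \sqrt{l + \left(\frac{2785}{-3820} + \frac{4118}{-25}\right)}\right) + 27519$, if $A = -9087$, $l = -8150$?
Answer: $18432 + \frac{i \sqrt{30335589707}}{1910} \approx 18432.0 + 91.189 i$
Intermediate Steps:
$\left(A + \sqrt{l + \left(\frac{2785}{-3820} + \frac{4118}{-25}\right)}\right) + 27519 = \left(-9087 + \sqrt{-8150 + \left(\frac{2785}{-3820} + \frac{4118}{-25}\right)}\right) + 27519 = \left(-9087 + \sqrt{-8150 + \left(2785 \left(- \frac{1}{3820}\right) + 4118 \left(- \frac{1}{25}\right)\right)}\right) + 27519 = \left(-9087 + \sqrt{-8150 - \frac{3160077}{19100}}\right) + 27519 = \left(-9087 + \sqrt{- \frac{158825077}{19100}}\right) + 27519 = \left(-9087 + \frac{i \sqrt{30335589707}}{1910}\right) + 27519 = 18432 + \frac{i \sqrt{30335589707}}{1910}$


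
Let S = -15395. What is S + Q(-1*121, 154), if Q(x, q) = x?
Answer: -15516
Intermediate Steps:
S + Q(-1*121, 154) = -15395 - 1*121 = -15395 - 121 = -15516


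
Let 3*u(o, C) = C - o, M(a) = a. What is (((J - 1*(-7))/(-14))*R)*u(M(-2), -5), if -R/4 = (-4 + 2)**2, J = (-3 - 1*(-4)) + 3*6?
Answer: -208/7 ≈ -29.714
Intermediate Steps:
u(o, C) = -o/3 + C/3 (u(o, C) = (C - o)/3 = -o/3 + C/3)
J = 19 (J = (-3 + 4) + 18 = 1 + 18 = 19)
R = -16 (R = -4*(-4 + 2)**2 = -4*(-2)**2 = -4*4 = -16)
(((J - 1*(-7))/(-14))*R)*u(M(-2), -5) = (((19 - 1*(-7))/(-14))*(-16))*(-1/3*(-2) + (1/3)*(-5)) = (((19 + 7)*(-1/14))*(-16))*(2/3 - 5/3) = ((26*(-1/14))*(-16))*(-1) = -13/7*(-16)*(-1) = (208/7)*(-1) = -208/7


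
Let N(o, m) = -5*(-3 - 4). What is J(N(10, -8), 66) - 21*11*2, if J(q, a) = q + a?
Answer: -361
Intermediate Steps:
N(o, m) = 35 (N(o, m) = -5*(-7) = 35)
J(q, a) = a + q
J(N(10, -8), 66) - 21*11*2 = (66 + 35) - 21*11*2 = 101 - 231*2 = 101 - 462 = -361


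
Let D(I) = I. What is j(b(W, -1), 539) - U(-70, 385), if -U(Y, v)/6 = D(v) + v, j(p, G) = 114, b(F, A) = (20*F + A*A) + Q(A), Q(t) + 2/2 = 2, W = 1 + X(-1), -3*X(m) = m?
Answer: 4734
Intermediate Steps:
X(m) = -m/3
W = 4/3 (W = 1 - ⅓*(-1) = 1 + ⅓ = 4/3 ≈ 1.3333)
Q(t) = 1 (Q(t) = -1 + 2 = 1)
b(F, A) = 1 + A² + 20*F (b(F, A) = (20*F + A*A) + 1 = (20*F + A²) + 1 = (A² + 20*F) + 1 = 1 + A² + 20*F)
U(Y, v) = -12*v (U(Y, v) = -6*(v + v) = -12*v)
j(b(W, -1), 539) - U(-70, 385) = 114 - (-12)*385 = 114 - 1*(-4620) = 114 + 4620 = 4734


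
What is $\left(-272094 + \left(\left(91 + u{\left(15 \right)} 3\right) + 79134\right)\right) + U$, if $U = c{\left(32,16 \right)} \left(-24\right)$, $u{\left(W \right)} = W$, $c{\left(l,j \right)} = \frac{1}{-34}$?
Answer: $- \frac{3277996}{17} \approx -1.9282 \cdot 10^{5}$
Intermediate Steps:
$c{\left(l,j \right)} = - \frac{1}{34}$
$U = \frac{12}{17}$ ($U = \left(- \frac{1}{34}\right) \left(-24\right) = \frac{12}{17} \approx 0.70588$)
$\left(-272094 + \left(\left(91 + u{\left(15 \right)} 3\right) + 79134\right)\right) + U = \left(-272094 + \left(\left(91 + 15 \cdot 3\right) + 79134\right)\right) + \frac{12}{17} = \left(-272094 + \left(\left(91 + 45\right) + 79134\right)\right) + \frac{12}{17} = \left(-272094 + \left(136 + 79134\right)\right) + \frac{12}{17} = \left(-272094 + 79270\right) + \frac{12}{17} = -192824 + \frac{12}{17} = - \frac{3277996}{17}$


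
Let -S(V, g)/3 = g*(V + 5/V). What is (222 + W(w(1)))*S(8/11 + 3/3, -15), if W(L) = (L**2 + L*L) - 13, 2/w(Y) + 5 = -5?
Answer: 45443538/1045 ≈ 43487.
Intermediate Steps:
S(V, g) = -3*g*(V + 5/V)
w(Y) = -1/5 (w(Y) = 2/(-5 - 5) = 2/(-10) = 2*(-1/10) = -1/5)
W(L) = -13 + 2*L**2 (W(L) = (L**2 + L**2) - 13 = 2*L**2 - 13 = -13 + 2*L**2)
(222 + W(w(1)))*S(8/11 + 3/3, -15) = (222 + (-13 + 2*(-1/5)**2))*(-3*(-15)*(5 + (8/11 + 3/3)**2)/(8/11 + 3/3)) = (222 + (-13 + 2*(1/25)))*(-3*(-15)*(5 + (8*(1/11) + 3*(1/3))**2)/(8*(1/11) + 3*(1/3))) = (222 + (-13 + 2/25))*(-3*(-15)*(5 + (8/11 + 1)**2)/(8/11 + 1)) = (222 - 323/25)*(-3*(-15)*(5 + (19/11)**2)/19/11) = 5227*(-3*(-15)*11/19*(5 + 361/121))/25 = 5227*(-3*(-15)*11/19*966/121)/25 = (5227/25)*(43470/209) = 45443538/1045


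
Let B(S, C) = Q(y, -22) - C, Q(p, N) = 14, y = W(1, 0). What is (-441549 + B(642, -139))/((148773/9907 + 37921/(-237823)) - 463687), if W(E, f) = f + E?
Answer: 1039978615835556/1092463712745875 ≈ 0.95196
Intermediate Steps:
W(E, f) = E + f
y = 1 (y = 1 + 0 = 1)
B(S, C) = 14 - C
(-441549 + B(642, -139))/((148773/9907 + 37921/(-237823)) - 463687) = (-441549 + (14 - 1*(-139)))/((148773/9907 + 37921/(-237823)) - 463687) = (-441549 + (14 + 139))/((148773*(1/9907) + 37921*(-1/237823)) - 463687) = (-441549 + 153)/((148773/9907 - 37921/237823) - 463687) = -441396/(35005957832/2356112461 - 463687) = -441396/(-1092463712745875/2356112461) = -441396*(-2356112461/1092463712745875) = 1039978615835556/1092463712745875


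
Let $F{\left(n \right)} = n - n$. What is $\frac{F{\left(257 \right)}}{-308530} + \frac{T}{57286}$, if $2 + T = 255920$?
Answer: $\frac{127959}{28643} \approx 4.4674$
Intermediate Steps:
$T = 255918$ ($T = -2 + 255920 = 255918$)
$F{\left(n \right)} = 0$
$\frac{F{\left(257 \right)}}{-308530} + \frac{T}{57286} = \frac{0}{-308530} + \frac{255918}{57286} = 0 \left(- \frac{1}{308530}\right) + 255918 \cdot \frac{1}{57286} = 0 + \frac{127959}{28643} = \frac{127959}{28643}$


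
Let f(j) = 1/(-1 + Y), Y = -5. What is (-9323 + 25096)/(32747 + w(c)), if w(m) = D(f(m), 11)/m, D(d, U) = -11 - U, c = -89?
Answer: 1403797/2914505 ≈ 0.48166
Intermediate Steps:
f(j) = -⅙ (f(j) = 1/(-1 - 5) = 1/(-6) = -⅙)
w(m) = -22/m (w(m) = (-11 - 1*11)/m = (-11 - 11)/m = -22/m)
(-9323 + 25096)/(32747 + w(c)) = (-9323 + 25096)/(32747 - 22/(-89)) = 15773/(32747 - 22*(-1/89)) = 15773/(32747 + 22/89) = 15773/(2914505/89) = 15773*(89/2914505) = 1403797/2914505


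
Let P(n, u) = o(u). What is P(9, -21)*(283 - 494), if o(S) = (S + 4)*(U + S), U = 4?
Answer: -60979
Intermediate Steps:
o(S) = (4 + S)² (o(S) = (S + 4)*(4 + S) = (4 + S)*(4 + S) = (4 + S)²)
P(n, u) = 16 + u² + 8*u
P(9, -21)*(283 - 494) = (16 + (-21)² + 8*(-21))*(283 - 494) = (16 + 441 - 168)*(-211) = 289*(-211) = -60979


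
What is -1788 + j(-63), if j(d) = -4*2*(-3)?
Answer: -1764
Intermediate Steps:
j(d) = 24 (j(d) = -8*(-3) = 24)
-1788 + j(-63) = -1788 + 24 = -1764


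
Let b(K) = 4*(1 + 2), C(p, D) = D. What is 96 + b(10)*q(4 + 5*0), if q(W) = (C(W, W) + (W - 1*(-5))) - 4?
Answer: 204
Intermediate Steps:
b(K) = 12 (b(K) = 4*3 = 12)
q(W) = 1 + 2*W (q(W) = (W + (W - 1*(-5))) - 4 = (W + (W + 5)) - 4 = (W + (5 + W)) - 4 = (5 + 2*W) - 4 = 1 + 2*W)
96 + b(10)*q(4 + 5*0) = 96 + 12*(1 + 2*(4 + 5*0)) = 96 + 12*(1 + 2*(4 + 0)) = 96 + 12*(1 + 2*4) = 96 + 12*(1 + 8) = 96 + 12*9 = 96 + 108 = 204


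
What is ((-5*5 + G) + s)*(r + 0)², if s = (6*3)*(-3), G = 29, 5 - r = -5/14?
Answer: -140625/98 ≈ -1434.9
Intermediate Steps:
r = 75/14 (r = 5 - (-5)/14 = 5 - 1*(-5/14) = 5 + 5/14 = 75/14 ≈ 5.3571)
s = -54 (s = 18*(-3) = -54)
((-5*5 + G) + s)*(r + 0)² = ((-5*5 + 29) - 54)*(75/14 + 0)² = ((-25 + 29) - 54)*(75/14)² = (4 - 54)*(5625/196) = -50*5625/196 = -140625/98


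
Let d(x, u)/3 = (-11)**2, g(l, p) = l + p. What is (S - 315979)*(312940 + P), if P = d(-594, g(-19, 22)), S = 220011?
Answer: -30067062304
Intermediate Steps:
d(x, u) = 363 (d(x, u) = 3*(-11)**2 = 3*121 = 363)
P = 363
(S - 315979)*(312940 + P) = (220011 - 315979)*(312940 + 363) = -95968*313303 = -30067062304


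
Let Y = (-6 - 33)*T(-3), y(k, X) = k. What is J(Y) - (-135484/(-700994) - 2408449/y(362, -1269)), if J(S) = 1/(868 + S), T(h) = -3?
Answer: 831467809030679/124976715290 ≈ 6653.0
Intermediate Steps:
Y = 117 (Y = (-6 - 33)*(-3) = -39*(-3) = 117)
J(Y) - (-135484/(-700994) - 2408449/y(362, -1269)) = 1/(868 + 117) - (-135484/(-700994) - 2408449/362) = 1/985 - (-135484*(-1/700994) - 2408449*1/362) = 1/985 - (67742/350497 - 2408449/362) = 1/985 - 1*(-844129626549/126879914) = 1/985 + 844129626549/126879914 = 831467809030679/124976715290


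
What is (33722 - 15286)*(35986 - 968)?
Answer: 645591848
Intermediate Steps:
(33722 - 15286)*(35986 - 968) = 18436*35018 = 645591848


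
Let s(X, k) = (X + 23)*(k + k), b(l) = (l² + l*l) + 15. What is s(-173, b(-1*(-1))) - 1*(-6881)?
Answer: 1781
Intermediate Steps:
b(l) = 15 + 2*l² (b(l) = (l² + l²) + 15 = 2*l² + 15 = 15 + 2*l²)
s(X, k) = 2*k*(23 + X) (s(X, k) = (23 + X)*(2*k) = 2*k*(23 + X))
s(-173, b(-1*(-1))) - 1*(-6881) = 2*(15 + 2*(-1*(-1))²)*(23 - 173) - 1*(-6881) = 2*(15 + 2*1²)*(-150) + 6881 = 2*(15 + 2*1)*(-150) + 6881 = 2*(15 + 2)*(-150) + 6881 = 2*17*(-150) + 6881 = -5100 + 6881 = 1781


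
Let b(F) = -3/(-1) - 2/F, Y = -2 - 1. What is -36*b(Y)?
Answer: -132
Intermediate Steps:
Y = -3
b(F) = 3 - 2/F (b(F) = -3*(-1) - 2/F = 3 - 2/F)
-36*b(Y) = -36*(3 - 2/(-3)) = -36*(3 - 2*(-⅓)) = -36*(3 + ⅔) = -36*11/3 = -132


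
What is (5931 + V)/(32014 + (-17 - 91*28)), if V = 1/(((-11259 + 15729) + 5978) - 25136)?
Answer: 87114527/432546912 ≈ 0.20140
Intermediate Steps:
V = -1/14688 (V = 1/((4470 + 5978) - 25136) = 1/(10448 - 25136) = 1/(-14688) = -1/14688 ≈ -6.8083e-5)
(5931 + V)/(32014 + (-17 - 91*28)) = (5931 - 1/14688)/(32014 + (-17 - 91*28)) = 87114527/(14688*(32014 + (-17 - 2548))) = 87114527/(14688*(32014 - 2565)) = (87114527/14688)/29449 = (87114527/14688)*(1/29449) = 87114527/432546912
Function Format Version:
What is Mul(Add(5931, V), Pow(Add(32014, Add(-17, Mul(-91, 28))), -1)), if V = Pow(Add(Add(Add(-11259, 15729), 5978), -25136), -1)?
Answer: Rational(87114527, 432546912) ≈ 0.20140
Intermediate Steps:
V = Rational(-1, 14688) (V = Pow(Add(Add(4470, 5978), -25136), -1) = Pow(Add(10448, -25136), -1) = Pow(-14688, -1) = Rational(-1, 14688) ≈ -6.8083e-5)
Mul(Add(5931, V), Pow(Add(32014, Add(-17, Mul(-91, 28))), -1)) = Mul(Add(5931, Rational(-1, 14688)), Pow(Add(32014, Add(-17, Mul(-91, 28))), -1)) = Mul(Rational(87114527, 14688), Pow(Add(32014, Add(-17, -2548)), -1)) = Mul(Rational(87114527, 14688), Pow(Add(32014, -2565), -1)) = Mul(Rational(87114527, 14688), Pow(29449, -1)) = Mul(Rational(87114527, 14688), Rational(1, 29449)) = Rational(87114527, 432546912)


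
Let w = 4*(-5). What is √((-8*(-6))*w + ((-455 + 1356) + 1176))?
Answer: √1117 ≈ 33.422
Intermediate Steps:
w = -20
√((-8*(-6))*w + ((-455 + 1356) + 1176)) = √(-8*(-6)*(-20) + ((-455 + 1356) + 1176)) = √(48*(-20) + (901 + 1176)) = √(-960 + 2077) = √1117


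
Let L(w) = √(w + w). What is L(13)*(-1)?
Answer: -√26 ≈ -5.0990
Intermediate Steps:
L(w) = √2*√w (L(w) = √(2*w) = √2*√w)
L(13)*(-1) = (√2*√13)*(-1) = √26*(-1) = -√26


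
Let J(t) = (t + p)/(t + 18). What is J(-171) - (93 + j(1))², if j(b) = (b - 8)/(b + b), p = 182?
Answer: -4902317/612 ≈ -8010.3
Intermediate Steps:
j(b) = (-8 + b)/(2*b) (j(b) = (-8 + b)/((2*b)) = (-8 + b)*(1/(2*b)) = (-8 + b)/(2*b))
J(t) = (182 + t)/(18 + t) (J(t) = (t + 182)/(t + 18) = (182 + t)/(18 + t))
J(-171) - (93 + j(1))² = (182 - 171)/(18 - 171) - (93 + (½)*(-8 + 1)/1)² = 11/(-153) - (93 + (½)*1*(-7))² = -1/153*11 - (93 - 7/2)² = -11/153 - (179/2)² = -11/153 - 1*32041/4 = -11/153 - 32041/4 = -4902317/612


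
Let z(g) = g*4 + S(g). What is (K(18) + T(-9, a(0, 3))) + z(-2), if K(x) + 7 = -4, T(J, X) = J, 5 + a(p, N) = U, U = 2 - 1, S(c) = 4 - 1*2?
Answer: -26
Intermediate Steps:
S(c) = 2 (S(c) = 4 - 2 = 2)
U = 1
a(p, N) = -4 (a(p, N) = -5 + 1 = -4)
z(g) = 2 + 4*g (z(g) = g*4 + 2 = 4*g + 2 = 2 + 4*g)
K(x) = -11 (K(x) = -7 - 4 = -11)
(K(18) + T(-9, a(0, 3))) + z(-2) = (-11 - 9) + (2 + 4*(-2)) = -20 + (2 - 8) = -20 - 6 = -26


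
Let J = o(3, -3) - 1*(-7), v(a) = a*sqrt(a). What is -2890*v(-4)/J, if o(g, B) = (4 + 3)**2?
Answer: 2890*I/7 ≈ 412.86*I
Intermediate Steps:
o(g, B) = 49 (o(g, B) = 7**2 = 49)
v(a) = a**(3/2)
J = 56 (J = 49 - 1*(-7) = 49 + 7 = 56)
-2890*v(-4)/J = -2890*(-4)**(3/2)/56 = -2890*(-8*I)/56 = -(-2890)*I/7 = 2890*I/7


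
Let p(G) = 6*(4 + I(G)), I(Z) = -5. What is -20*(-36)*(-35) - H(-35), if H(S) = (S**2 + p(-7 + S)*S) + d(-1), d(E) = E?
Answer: -26634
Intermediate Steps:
p(G) = -6 (p(G) = 6*(4 - 5) = 6*(-1) = -6)
H(S) = -1 + S**2 - 6*S (H(S) = (S**2 - 6*S) - 1 = -1 + S**2 - 6*S)
-20*(-36)*(-35) - H(-35) = -20*(-36)*(-35) - (-1 + (-35)**2 - 6*(-35)) = 720*(-35) - (-1 + 1225 + 210) = -25200 - 1*1434 = -25200 - 1434 = -26634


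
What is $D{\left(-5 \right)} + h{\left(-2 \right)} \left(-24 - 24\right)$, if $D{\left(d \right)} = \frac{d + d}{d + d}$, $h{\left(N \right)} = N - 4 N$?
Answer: $-287$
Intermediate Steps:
$h{\left(N \right)} = - 3 N$
$D{\left(d \right)} = 1$ ($D{\left(d \right)} = \frac{2 d}{2 d} = 2 d \frac{1}{2 d} = 1$)
$D{\left(-5 \right)} + h{\left(-2 \right)} \left(-24 - 24\right) = 1 + \left(-3\right) \left(-2\right) \left(-24 - 24\right) = 1 + 6 \left(-24 - 24\right) = 1 + 6 \left(-48\right) = 1 - 288 = -287$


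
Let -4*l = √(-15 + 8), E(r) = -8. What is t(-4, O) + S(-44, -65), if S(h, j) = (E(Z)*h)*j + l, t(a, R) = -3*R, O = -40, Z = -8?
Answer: -22760 - I*√7/4 ≈ -22760.0 - 0.66144*I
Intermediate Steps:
l = -I*√7/4 (l = -√(-15 + 8)/4 = -I*√7/4 ≈ -0.66144*I)
S(h, j) = -8*h*j - I*√7/4 (S(h, j) = (-8*h)*j - I*√7/4 = -8*h*j - I*√7/4)
t(-4, O) + S(-44, -65) = -3*(-40) + (-8*(-44)*(-65) - I*√7/4) = 120 + (-22880 - I*√7/4) = -22760 - I*√7/4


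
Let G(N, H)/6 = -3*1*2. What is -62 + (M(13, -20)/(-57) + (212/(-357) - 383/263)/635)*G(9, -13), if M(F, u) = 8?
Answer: -21459342754/377598305 ≈ -56.831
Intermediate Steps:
G(N, H) = -36 (G(N, H) = 6*(-3*1*2) = 6*(-3*2) = 6*(-6) = -36)
-62 + (M(13, -20)/(-57) + (212/(-357) - 383/263)/635)*G(9, -13) = -62 + (8/(-57) + (212/(-357) - 383/263)/635)*(-36) = -62 + (8*(-1/57) + (212*(-1/357) - 383*1/263)*(1/635))*(-36) = -62 + (-8/57 + (-212/357 - 383/263)*(1/635))*(-36) = -62 + (-8/57 - 192487/93891*1/635)*(-36) = -62 + (-8/57 - 192487/59620785)*(-36) = -62 - 162646013/1132794915*(-36) = -62 + 1951752156/377598305 = -21459342754/377598305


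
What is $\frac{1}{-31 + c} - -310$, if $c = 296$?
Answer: $\frac{82151}{265} \approx 310.0$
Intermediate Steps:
$\frac{1}{-31 + c} - -310 = \frac{1}{-31 + 296} - -310 = \frac{1}{265} + 310 = \frac{82151}{265}$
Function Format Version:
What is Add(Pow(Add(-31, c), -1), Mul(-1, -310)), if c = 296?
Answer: Rational(82151, 265) ≈ 310.00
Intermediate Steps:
Add(Pow(Add(-31, c), -1), Mul(-1, -310)) = Add(Pow(Add(-31, 296), -1), Mul(-1, -310)) = Add(Pow(265, -1), 310) = Add(Rational(1, 265), 310) = Rational(82151, 265)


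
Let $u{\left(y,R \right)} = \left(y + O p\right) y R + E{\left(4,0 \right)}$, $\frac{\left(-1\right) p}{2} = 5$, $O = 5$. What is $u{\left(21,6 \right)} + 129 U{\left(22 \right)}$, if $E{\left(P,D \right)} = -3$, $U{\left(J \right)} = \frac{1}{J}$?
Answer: $- \frac{80325}{22} \approx -3651.1$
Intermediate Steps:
$p = -10$ ($p = \left(-2\right) 5 = -10$)
$u{\left(y,R \right)} = -3 + R y \left(-50 + y\right)$ ($u{\left(y,R \right)} = \left(y + 5 \left(-10\right)\right) y R - 3 = \left(y - 50\right) y R - 3 = \left(-50 + y\right) y R - 3 = y \left(-50 + y\right) R - 3 = R y \left(-50 + y\right) - 3 = -3 + R y \left(-50 + y\right)$)
$u{\left(21,6 \right)} + 129 U{\left(22 \right)} = \left(-3 + 6 \cdot 21^{2} - 300 \cdot 21\right) + \frac{129}{22} = \left(-3 + 6 \cdot 441 - 6300\right) + 129 \cdot \frac{1}{22} = \left(-3 + 2646 - 6300\right) + \frac{129}{22} = -3657 + \frac{129}{22} = - \frac{80325}{22}$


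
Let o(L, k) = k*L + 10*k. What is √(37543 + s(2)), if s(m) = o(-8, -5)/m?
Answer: 137*√2 ≈ 193.75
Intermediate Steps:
o(L, k) = 10*k + L*k (o(L, k) = L*k + 10*k = 10*k + L*k)
s(m) = -10/m (s(m) = (-5*(10 - 8))/m = (-5*2)/m = -10/m)
√(37543 + s(2)) = √(37543 - 10/2) = √(37543 - 10*½) = √(37543 - 5) = √37538 = 137*√2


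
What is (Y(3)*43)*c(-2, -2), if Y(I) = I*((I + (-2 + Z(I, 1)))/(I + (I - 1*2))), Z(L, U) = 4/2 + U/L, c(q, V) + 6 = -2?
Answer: -860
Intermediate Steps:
c(q, V) = -8 (c(q, V) = -6 - 2 = -8)
Z(L, U) = 2 + U/L (Z(L, U) = 4*(½) + U/L = 2 + U/L)
Y(I) = I*(I + 1/I)/(-2 + 2*I) (Y(I) = I*((I + (-2 + (2 + 1/I)))/(I + (I - 1*2))) = I*((I + (-2 + (2 + 1/I)))/(I + (I - 2))) = I*((I + 1/I)/(I + (-2 + I))) = I*((I + 1/I)/(-2 + 2*I)) = I*(I + 1/I)/(-2 + 2*I))
(Y(3)*43)*c(-2, -2) = (((1 + 3²)/(2*(-1 + 3)))*43)*(-8) = (((½)*(1 + 9)/2)*43)*(-8) = (((½)*(½)*10)*43)*(-8) = ((5/2)*43)*(-8) = (215/2)*(-8) = -860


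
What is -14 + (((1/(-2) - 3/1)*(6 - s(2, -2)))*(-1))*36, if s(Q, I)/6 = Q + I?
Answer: 742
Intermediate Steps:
s(Q, I) = 6*I + 6*Q (s(Q, I) = 6*(Q + I) = 6*(I + Q) = 6*I + 6*Q)
-14 + (((1/(-2) - 3/1)*(6 - s(2, -2)))*(-1))*36 = -14 + (((1/(-2) - 3/1)*(6 - (6*(-2) + 6*2)))*(-1))*36 = -14 + (((1*(-½) - 3*1)*(6 - (-12 + 12)))*(-1))*36 = -14 + (((-½ - 3)*(6 - 1*0))*(-1))*36 = -14 + (-7*(6 + 0)/2*(-1))*36 = -14 + (-7/2*6*(-1))*36 = -14 - 21*(-1)*36 = -14 + 21*36 = -14 + 756 = 742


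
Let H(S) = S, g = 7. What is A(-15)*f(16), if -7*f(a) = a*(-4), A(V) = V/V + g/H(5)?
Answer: 768/35 ≈ 21.943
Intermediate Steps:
A(V) = 12/5 (A(V) = V/V + 7/5 = 1 + 7*(⅕) = 1 + 7/5 = 12/5)
f(a) = 4*a/7 (f(a) = -a*(-4)/7 = -(-4)*a/7 = 4*a/7)
A(-15)*f(16) = 12*((4/7)*16)/5 = (12/5)*(64/7) = 768/35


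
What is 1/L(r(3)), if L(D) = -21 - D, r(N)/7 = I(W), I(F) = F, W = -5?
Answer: 1/14 ≈ 0.071429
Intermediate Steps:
r(N) = -35 (r(N) = 7*(-5) = -35)
1/L(r(3)) = 1/(-21 - 1*(-35)) = 1/(-21 + 35) = 1/14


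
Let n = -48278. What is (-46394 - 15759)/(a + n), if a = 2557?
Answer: 4781/3517 ≈ 1.3594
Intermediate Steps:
(-46394 - 15759)/(a + n) = (-46394 - 15759)/(2557 - 48278) = -62153/(-45721) = -62153*(-1/45721) = 4781/3517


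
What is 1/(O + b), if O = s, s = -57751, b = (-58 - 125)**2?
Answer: -1/24262 ≈ -4.1217e-5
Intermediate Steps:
b = 33489 (b = (-183)**2 = 33489)
O = -57751
1/(O + b) = 1/(-57751 + 33489) = 1/(-24262) = -1/24262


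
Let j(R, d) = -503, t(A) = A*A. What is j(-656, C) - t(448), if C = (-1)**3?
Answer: -201207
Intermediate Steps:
C = -1
t(A) = A**2
j(-656, C) - t(448) = -503 - 1*448**2 = -503 - 1*200704 = -503 - 200704 = -201207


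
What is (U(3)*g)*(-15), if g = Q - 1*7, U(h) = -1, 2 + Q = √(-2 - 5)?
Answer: -135 + 15*I*√7 ≈ -135.0 + 39.686*I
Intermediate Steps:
Q = -2 + I*√7 (Q = -2 + √(-2 - 5) = -2 + √(-7) = -2 + I*√7 ≈ -2.0 + 2.6458*I)
g = -9 + I*√7 (g = (-2 + I*√7) - 1*7 = (-2 + I*√7) - 7 = -9 + I*√7 ≈ -9.0 + 2.6458*I)
(U(3)*g)*(-15) = -(-9 + I*√7)*(-15) = (9 - I*√7)*(-15) = -135 + 15*I*√7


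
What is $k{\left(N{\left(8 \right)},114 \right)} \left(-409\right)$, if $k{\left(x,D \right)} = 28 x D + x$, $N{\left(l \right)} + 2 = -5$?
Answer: $9141559$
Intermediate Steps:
$N{\left(l \right)} = -7$ ($N{\left(l \right)} = -2 - 5 = -7$)
$k{\left(x,D \right)} = x + 28 D x$ ($k{\left(x,D \right)} = 28 D x + x = x + 28 D x$)
$k{\left(N{\left(8 \right)},114 \right)} \left(-409\right) = - 7 \left(1 + 28 \cdot 114\right) \left(-409\right) = - 7 \left(1 + 3192\right) \left(-409\right) = \left(-7\right) 3193 \left(-409\right) = \left(-22351\right) \left(-409\right) = 9141559$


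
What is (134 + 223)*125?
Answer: 44625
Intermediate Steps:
(134 + 223)*125 = 357*125 = 44625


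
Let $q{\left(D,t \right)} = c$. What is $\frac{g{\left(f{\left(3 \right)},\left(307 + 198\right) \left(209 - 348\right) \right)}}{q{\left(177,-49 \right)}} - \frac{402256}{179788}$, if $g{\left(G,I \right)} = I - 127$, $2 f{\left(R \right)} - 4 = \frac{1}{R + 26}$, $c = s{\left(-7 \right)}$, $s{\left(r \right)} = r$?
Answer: $\frac{451436998}{44947} \approx 10044.0$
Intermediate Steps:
$c = -7$
$f{\left(R \right)} = 2 + \frac{1}{2 \left(26 + R\right)}$ ($f{\left(R \right)} = 2 + \frac{1}{2 \left(R + 26\right)} = 2 + \frac{1}{2 \left(26 + R\right)}$)
$g{\left(G,I \right)} = -127 + I$
$q{\left(D,t \right)} = -7$
$\frac{g{\left(f{\left(3 \right)},\left(307 + 198\right) \left(209 - 348\right) \right)}}{q{\left(177,-49 \right)}} - \frac{402256}{179788} = \frac{-127 + \left(307 + 198\right) \left(209 - 348\right)}{-7} - \frac{402256}{179788} = \left(-127 + 505 \left(-139\right)\right) \left(- \frac{1}{7}\right) - \frac{100564}{44947} = \left(-127 - 70195\right) \left(- \frac{1}{7}\right) - \frac{100564}{44947} = \left(-70322\right) \left(- \frac{1}{7}\right) - \frac{100564}{44947} = 10046 - \frac{100564}{44947} = \frac{451436998}{44947}$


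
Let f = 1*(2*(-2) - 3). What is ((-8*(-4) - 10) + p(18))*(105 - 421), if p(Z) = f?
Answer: -4740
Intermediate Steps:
f = -7 (f = 1*(-4 - 3) = 1*(-7) = -7)
p(Z) = -7
((-8*(-4) - 10) + p(18))*(105 - 421) = ((-8*(-4) - 10) - 7)*(105 - 421) = ((32 - 10) - 7)*(-316) = (22 - 7)*(-316) = 15*(-316) = -4740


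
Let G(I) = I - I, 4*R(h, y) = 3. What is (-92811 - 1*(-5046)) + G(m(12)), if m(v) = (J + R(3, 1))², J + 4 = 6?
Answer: -87765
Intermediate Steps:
R(h, y) = ¾ (R(h, y) = (¼)*3 = ¾)
J = 2 (J = -4 + 6 = 2)
m(v) = 121/16 (m(v) = (2 + ¾)² = (11/4)² = 121/16)
G(I) = 0
(-92811 - 1*(-5046)) + G(m(12)) = (-92811 - 1*(-5046)) + 0 = (-92811 + 5046) + 0 = -87765 + 0 = -87765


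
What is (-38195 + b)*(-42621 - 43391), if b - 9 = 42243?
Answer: -348950684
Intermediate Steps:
b = 42252 (b = 9 + 42243 = 42252)
(-38195 + b)*(-42621 - 43391) = (-38195 + 42252)*(-42621 - 43391) = 4057*(-86012) = -348950684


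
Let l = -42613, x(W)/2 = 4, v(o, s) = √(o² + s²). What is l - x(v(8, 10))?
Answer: -42621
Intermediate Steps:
x(W) = 8 (x(W) = 2*4 = 8)
l - x(v(8, 10)) = -42613 - 1*8 = -42613 - 8 = -42621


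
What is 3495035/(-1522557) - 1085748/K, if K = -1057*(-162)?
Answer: -13898654573/1609342749 ≈ -8.6362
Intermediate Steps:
K = 171234
3495035/(-1522557) - 1085748/K = 3495035/(-1522557) - 1085748/171234 = 3495035*(-1/1522557) - 1085748*1/171234 = -3495035/1522557 - 180958/28539 = -13898654573/1609342749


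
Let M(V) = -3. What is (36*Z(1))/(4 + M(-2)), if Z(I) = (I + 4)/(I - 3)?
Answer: -90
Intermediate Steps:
Z(I) = (4 + I)/(-3 + I)
(36*Z(1))/(4 + M(-2)) = (36*((4 + 1)/(-3 + 1)))/(4 - 3) = (36*(5/(-2)))/1 = (36*(-1/2*5))*1 = (36*(-5/2))*1 = -90*1 = -90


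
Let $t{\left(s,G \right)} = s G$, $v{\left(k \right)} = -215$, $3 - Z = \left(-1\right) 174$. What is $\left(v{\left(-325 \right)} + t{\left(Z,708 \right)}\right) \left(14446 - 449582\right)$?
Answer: $-54435948736$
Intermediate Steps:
$Z = 177$ ($Z = 3 - \left(-1\right) 174 = 3 - -174 = 3 + 174 = 177$)
$t{\left(s,G \right)} = G s$
$\left(v{\left(-325 \right)} + t{\left(Z,708 \right)}\right) \left(14446 - 449582\right) = \left(-215 + 708 \cdot 177\right) \left(14446 - 449582\right) = \left(-215 + 125316\right) \left(-435136\right) = 125101 \left(-435136\right) = -54435948736$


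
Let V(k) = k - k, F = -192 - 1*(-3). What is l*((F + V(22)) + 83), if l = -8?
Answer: 848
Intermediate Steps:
F = -189 (F = -192 + 3 = -189)
V(k) = 0
l*((F + V(22)) + 83) = -8*((-189 + 0) + 83) = -8*(-189 + 83) = -8*(-106) = 848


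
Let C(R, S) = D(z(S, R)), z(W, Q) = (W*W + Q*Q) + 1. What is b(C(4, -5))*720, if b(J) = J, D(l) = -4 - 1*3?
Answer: -5040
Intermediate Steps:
z(W, Q) = 1 + Q² + W² (z(W, Q) = (W² + Q²) + 1 = (Q² + W²) + 1 = 1 + Q² + W²)
D(l) = -7 (D(l) = -4 - 3 = -7)
C(R, S) = -7
b(C(4, -5))*720 = -7*720 = -5040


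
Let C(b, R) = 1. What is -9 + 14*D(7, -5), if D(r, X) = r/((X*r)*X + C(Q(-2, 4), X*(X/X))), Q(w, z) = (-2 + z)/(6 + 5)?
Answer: -743/88 ≈ -8.4432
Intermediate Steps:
Q(w, z) = -2/11 + z/11 (Q(w, z) = (-2 + z)/11 = (-2 + z)*(1/11) = -2/11 + z/11)
D(r, X) = r/(1 + r*X²) (D(r, X) = r/((X*r)*X + 1) = r/(r*X² + 1) = r/(1 + r*X²))
-9 + 14*D(7, -5) = -9 + 14*(7/(1 + 7*(-5)²)) = -9 + 14*(7/(1 + 7*25)) = -9 + 14*(7/(1 + 175)) = -9 + 14*(7/176) = -9 + 49/88 = -743/88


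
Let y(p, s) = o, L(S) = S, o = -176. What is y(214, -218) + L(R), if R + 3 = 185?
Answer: 6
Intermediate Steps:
R = 182 (R = -3 + 185 = 182)
y(p, s) = -176
y(214, -218) + L(R) = -176 + 182 = 6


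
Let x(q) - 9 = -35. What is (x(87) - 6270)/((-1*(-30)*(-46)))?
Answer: 1574/345 ≈ 4.5623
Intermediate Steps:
x(q) = -26 (x(q) = 9 - 35 = -26)
(x(87) - 6270)/((-1*(-30)*(-46))) = (-26 - 6270)/((-1*(-30)*(-46))) = -6296/(30*(-46)) = -6296/(-1380) = -6296*(-1/1380) = 1574/345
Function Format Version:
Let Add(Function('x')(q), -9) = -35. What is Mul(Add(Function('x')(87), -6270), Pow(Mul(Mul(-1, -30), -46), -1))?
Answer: Rational(1574, 345) ≈ 4.5623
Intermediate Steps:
Function('x')(q) = -26 (Function('x')(q) = Add(9, -35) = -26)
Mul(Add(Function('x')(87), -6270), Pow(Mul(Mul(-1, -30), -46), -1)) = Mul(Add(-26, -6270), Pow(Mul(Mul(-1, -30), -46), -1)) = Mul(-6296, Pow(Mul(30, -46), -1)) = Mul(-6296, Pow(-1380, -1)) = Mul(-6296, Rational(-1, 1380)) = Rational(1574, 345)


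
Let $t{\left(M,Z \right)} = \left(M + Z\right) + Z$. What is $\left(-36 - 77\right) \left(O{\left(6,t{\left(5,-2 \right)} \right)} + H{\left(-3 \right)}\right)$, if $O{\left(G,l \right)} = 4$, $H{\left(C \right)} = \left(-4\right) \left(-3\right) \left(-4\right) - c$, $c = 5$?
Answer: $5537$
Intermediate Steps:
$t{\left(M,Z \right)} = M + 2 Z$
$H{\left(C \right)} = -53$ ($H{\left(C \right)} = \left(-4\right) \left(-3\right) \left(-4\right) - 5 = 12 \left(-4\right) - 5 = -48 - 5 = -53$)
$\left(-36 - 77\right) \left(O{\left(6,t{\left(5,-2 \right)} \right)} + H{\left(-3 \right)}\right) = \left(-36 - 77\right) \left(4 - 53\right) = \left(-36 - 77\right) \left(-49\right) = \left(-113\right) \left(-49\right) = 5537$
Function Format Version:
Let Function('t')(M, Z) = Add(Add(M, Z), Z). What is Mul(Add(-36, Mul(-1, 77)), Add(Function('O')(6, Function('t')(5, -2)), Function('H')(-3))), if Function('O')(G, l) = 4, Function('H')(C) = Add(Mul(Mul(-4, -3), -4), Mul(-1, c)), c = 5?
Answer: 5537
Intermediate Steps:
Function('t')(M, Z) = Add(M, Mul(2, Z))
Function('H')(C) = -53 (Function('H')(C) = Add(Mul(Mul(-4, -3), -4), Mul(-1, 5)) = Add(Mul(12, -4), -5) = Add(-48, -5) = -53)
Mul(Add(-36, Mul(-1, 77)), Add(Function('O')(6, Function('t')(5, -2)), Function('H')(-3))) = Mul(Add(-36, Mul(-1, 77)), Add(4, -53)) = Mul(Add(-36, -77), -49) = Mul(-113, -49) = 5537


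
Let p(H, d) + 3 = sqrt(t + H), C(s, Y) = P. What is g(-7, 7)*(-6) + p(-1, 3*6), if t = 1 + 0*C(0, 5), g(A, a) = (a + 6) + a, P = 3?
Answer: -123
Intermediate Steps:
C(s, Y) = 3
g(A, a) = 6 + 2*a (g(A, a) = (6 + a) + a = 6 + 2*a)
t = 1 (t = 1 + 0*3 = 1 + 0 = 1)
p(H, d) = -3 + sqrt(1 + H)
g(-7, 7)*(-6) + p(-1, 3*6) = (6 + 2*7)*(-6) + (-3 + sqrt(1 - 1)) = (6 + 14)*(-6) + (-3 + sqrt(0)) = 20*(-6) + (-3 + 0) = -120 - 3 = -123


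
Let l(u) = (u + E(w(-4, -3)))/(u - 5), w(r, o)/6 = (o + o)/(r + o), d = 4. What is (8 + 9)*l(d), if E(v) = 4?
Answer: -136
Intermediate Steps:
w(r, o) = 12*o/(o + r) (w(r, o) = 6*((o + o)/(r + o)) = 6*((2*o)/(o + r)) = 6*(2*o/(o + r)) = 12*o/(o + r))
l(u) = (4 + u)/(-5 + u) (l(u) = (u + 4)/(u - 5) = (4 + u)/(-5 + u))
(8 + 9)*l(d) = (8 + 9)*((4 + 4)/(-5 + 4)) = 17*(8/(-1)) = 17*(-1*8) = 17*(-8) = -136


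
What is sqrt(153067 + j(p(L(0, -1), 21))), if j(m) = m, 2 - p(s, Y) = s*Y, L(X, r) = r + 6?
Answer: 6*sqrt(4249) ≈ 391.11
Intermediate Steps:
L(X, r) = 6 + r
p(s, Y) = 2 - Y*s (p(s, Y) = 2 - s*Y = 2 - Y*s)
sqrt(153067 + j(p(L(0, -1), 21))) = sqrt(153067 + (2 - 1*21*(6 - 1))) = sqrt(153067 + (2 - 1*21*5)) = sqrt(153067 + (2 - 105)) = sqrt(153067 - 103) = sqrt(152964) = 6*sqrt(4249)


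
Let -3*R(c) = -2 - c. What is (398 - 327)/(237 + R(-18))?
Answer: 213/695 ≈ 0.30647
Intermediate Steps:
R(c) = 2/3 + c/3 (R(c) = -(-2 - c)/3 = 2/3 + c/3)
(398 - 327)/(237 + R(-18)) = (398 - 327)/(237 + (2/3 + (1/3)*(-18))) = 71/(237 + (2/3 - 6)) = 71/(237 - 16/3) = 71/(695/3) = 71*(3/695) = 213/695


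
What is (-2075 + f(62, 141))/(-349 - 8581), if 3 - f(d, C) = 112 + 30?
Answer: 1107/4465 ≈ 0.24793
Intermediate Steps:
f(d, C) = -139 (f(d, C) = 3 - (112 + 30) = 3 - 1*142 = 3 - 142 = -139)
(-2075 + f(62, 141))/(-349 - 8581) = (-2075 - 139)/(-349 - 8581) = -2214/(-8930) = -2214*(-1/8930) = 1107/4465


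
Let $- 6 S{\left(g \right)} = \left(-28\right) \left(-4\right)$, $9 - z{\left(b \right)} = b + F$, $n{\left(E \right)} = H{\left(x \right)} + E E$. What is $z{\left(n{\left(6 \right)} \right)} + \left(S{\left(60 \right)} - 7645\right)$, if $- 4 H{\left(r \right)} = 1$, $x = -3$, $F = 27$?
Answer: $- \frac{92609}{12} \approx -7717.4$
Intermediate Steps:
$H{\left(r \right)} = - \frac{1}{4}$ ($H{\left(r \right)} = \left(- \frac{1}{4}\right) 1 = - \frac{1}{4}$)
$n{\left(E \right)} = - \frac{1}{4} + E^{2}$ ($n{\left(E \right)} = - \frac{1}{4} + E E = - \frac{1}{4} + E^{2}$)
$z{\left(b \right)} = -18 - b$ ($z{\left(b \right)} = 9 - \left(b + 27\right) = 9 - \left(27 + b\right) = -18 - b$)
$S{\left(g \right)} = - \frac{56}{3}$ ($S{\left(g \right)} = - \frac{\left(-28\right) \left(-4\right)}{6} = \left(- \frac{1}{6}\right) 112 = - \frac{56}{3}$)
$z{\left(n{\left(6 \right)} \right)} + \left(S{\left(60 \right)} - 7645\right) = \left(-18 - \left(- \frac{1}{4} + 6^{2}\right)\right) - \frac{22991}{3} = \left(-18 - \left(- \frac{1}{4} + 36\right)\right) - \frac{22991}{3} = \left(-18 - \frac{143}{4}\right) - \frac{22991}{3} = - \frac{215}{4} - \frac{22991}{3} = - \frac{92609}{12}$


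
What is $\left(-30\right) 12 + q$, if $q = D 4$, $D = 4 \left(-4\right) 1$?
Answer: $-424$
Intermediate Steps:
$D = -16$ ($D = \left(-16\right) 1 = -16$)
$q = -64$ ($q = \left(-16\right) 4 = -64$)
$\left(-30\right) 12 + q = \left(-30\right) 12 - 64 = -360 - 64 = -424$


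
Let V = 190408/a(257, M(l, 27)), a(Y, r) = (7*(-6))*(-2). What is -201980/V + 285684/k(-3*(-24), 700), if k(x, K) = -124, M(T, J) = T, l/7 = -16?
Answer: -1765635711/737831 ≈ -2393.0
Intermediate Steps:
l = -112 (l = 7*(-16) = -112)
a(Y, r) = 84 (a(Y, r) = -42*(-2) = 84)
V = 47602/21 (V = 190408/84 = 190408*(1/84) = 47602/21 ≈ 2266.8)
-201980/V + 285684/k(-3*(-24), 700) = -201980/47602/21 + 285684/(-124) = -201980*21/47602 + 285684*(-1/124) = -2120790/23801 - 71421/31 = -1765635711/737831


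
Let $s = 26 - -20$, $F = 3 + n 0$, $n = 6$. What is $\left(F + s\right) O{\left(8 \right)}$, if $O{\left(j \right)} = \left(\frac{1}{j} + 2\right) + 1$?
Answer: $\frac{1225}{8} \approx 153.13$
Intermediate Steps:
$O{\left(j \right)} = 3 + \frac{1}{j}$ ($O{\left(j \right)} = \left(2 + \frac{1}{j}\right) + 1 = 3 + \frac{1}{j}$)
$F = 3$ ($F = 3 + 6 \cdot 0 = 3 + 0 = 3$)
$s = 46$ ($s = 26 + 20 = 46$)
$\left(F + s\right) O{\left(8 \right)} = \left(3 + 46\right) \left(3 + \frac{1}{8}\right) = 49 \left(3 + \frac{1}{8}\right) = 49 \cdot \frac{25}{8} = \frac{1225}{8}$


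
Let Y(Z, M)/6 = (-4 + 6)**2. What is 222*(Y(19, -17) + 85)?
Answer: 24198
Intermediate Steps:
Y(Z, M) = 24 (Y(Z, M) = 6*(-4 + 6)**2 = 6*2**2 = 6*4 = 24)
222*(Y(19, -17) + 85) = 222*(24 + 85) = 222*109 = 24198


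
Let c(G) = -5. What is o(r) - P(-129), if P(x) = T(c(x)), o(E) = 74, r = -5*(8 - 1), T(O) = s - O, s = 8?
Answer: 61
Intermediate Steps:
T(O) = 8 - O
r = -35 (r = -5*7 = -35)
P(x) = 13 (P(x) = 8 - 1*(-5) = 8 + 5 = 13)
o(r) - P(-129) = 74 - 1*13 = 74 - 13 = 61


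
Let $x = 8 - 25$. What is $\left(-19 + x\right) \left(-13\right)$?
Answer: $468$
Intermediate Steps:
$x = -17$ ($x = 8 - 25 = -17$)
$\left(-19 + x\right) \left(-13\right) = \left(-19 - 17\right) \left(-13\right) = \left(-36\right) \left(-13\right) = 468$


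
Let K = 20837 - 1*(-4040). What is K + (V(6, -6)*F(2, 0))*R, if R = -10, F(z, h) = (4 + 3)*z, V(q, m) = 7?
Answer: 23897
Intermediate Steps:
F(z, h) = 7*z
K = 24877 (K = 20837 + 4040 = 24877)
K + (V(6, -6)*F(2, 0))*R = 24877 + (7*(7*2))*(-10) = 24877 + (7*14)*(-10) = 24877 + 98*(-10) = 24877 - 980 = 23897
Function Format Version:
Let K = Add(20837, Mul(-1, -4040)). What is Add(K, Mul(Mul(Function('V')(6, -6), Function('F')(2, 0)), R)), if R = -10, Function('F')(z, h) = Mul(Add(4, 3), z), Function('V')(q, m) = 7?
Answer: 23897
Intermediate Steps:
Function('F')(z, h) = Mul(7, z)
K = 24877 (K = Add(20837, 4040) = 24877)
Add(K, Mul(Mul(Function('V')(6, -6), Function('F')(2, 0)), R)) = Add(24877, Mul(Mul(7, Mul(7, 2)), -10)) = Add(24877, Mul(Mul(7, 14), -10)) = Add(24877, Mul(98, -10)) = Add(24877, -980) = 23897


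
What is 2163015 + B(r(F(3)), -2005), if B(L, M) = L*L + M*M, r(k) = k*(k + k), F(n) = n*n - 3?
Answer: 6188224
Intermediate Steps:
F(n) = -3 + n² (F(n) = n² - 3 = -3 + n²)
r(k) = 2*k² (r(k) = k*(2*k) = 2*k²)
B(L, M) = L² + M²
2163015 + B(r(F(3)), -2005) = 2163015 + ((2*(-3 + 3²)²)² + (-2005)²) = 2163015 + ((2*(-3 + 9)²)² + 4020025) = 2163015 + ((2*6²)² + 4020025) = 2163015 + ((2*36)² + 4020025) = 2163015 + (72² + 4020025) = 2163015 + (5184 + 4020025) = 2163015 + 4025209 = 6188224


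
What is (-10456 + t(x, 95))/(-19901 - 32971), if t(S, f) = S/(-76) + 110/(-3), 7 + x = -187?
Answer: 1195873/6027408 ≈ 0.19841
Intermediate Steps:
x = -194 (x = -7 - 187 = -194)
t(S, f) = -110/3 - S/76 (t(S, f) = S*(-1/76) + 110*(-⅓) = -S/76 - 110/3 = -110/3 - S/76)
(-10456 + t(x, 95))/(-19901 - 32971) = (-10456 + (-110/3 - 1/76*(-194)))/(-19901 - 32971) = (-10456 + (-110/3 + 97/38))/(-52872) = (-10456 - 3889/114)*(-1/52872) = -1195873/114*(-1/52872) = 1195873/6027408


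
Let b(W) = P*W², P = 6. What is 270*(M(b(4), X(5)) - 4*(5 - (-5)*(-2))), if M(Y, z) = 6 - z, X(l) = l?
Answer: 5670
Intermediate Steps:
b(W) = 6*W²
270*(M(b(4), X(5)) - 4*(5 - (-5)*(-2))) = 270*((6 - 1*5) - 4*(5 - (-5)*(-2))) = 270*((6 - 5) - 4*(5 - 1*10)) = 270*(1 - 4*(5 - 10)) = 270*(1 - 4*(-5)) = 270*(1 + 20) = 270*21 = 5670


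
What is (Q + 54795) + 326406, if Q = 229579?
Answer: 610780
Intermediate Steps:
(Q + 54795) + 326406 = (229579 + 54795) + 326406 = 284374 + 326406 = 610780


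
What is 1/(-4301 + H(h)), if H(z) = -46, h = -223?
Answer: -1/4347 ≈ -0.00023004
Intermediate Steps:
1/(-4301 + H(h)) = 1/(-4301 - 46) = 1/(-4347) = -1/4347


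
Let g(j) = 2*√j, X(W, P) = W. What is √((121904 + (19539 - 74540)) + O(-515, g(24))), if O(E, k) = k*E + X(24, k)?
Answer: √(66927 - 2060*√6) ≈ 248.76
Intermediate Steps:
O(E, k) = 24 + E*k (O(E, k) = k*E + 24 = E*k + 24 = 24 + E*k)
√((121904 + (19539 - 74540)) + O(-515, g(24))) = √((121904 + (19539 - 74540)) + (24 - 1030*√24)) = √((121904 - 55001) + (24 - 1030*2*√6)) = √(66903 + (24 - 2060*√6)) = √(66927 - 2060*√6)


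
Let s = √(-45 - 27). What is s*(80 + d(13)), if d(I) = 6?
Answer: 516*I*√2 ≈ 729.73*I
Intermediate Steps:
s = 6*I*√2 (s = √(-72) = 6*I*√2 ≈ 8.4853*I)
s*(80 + d(13)) = (6*I*√2)*(80 + 6) = (6*I*√2)*86 = 516*I*√2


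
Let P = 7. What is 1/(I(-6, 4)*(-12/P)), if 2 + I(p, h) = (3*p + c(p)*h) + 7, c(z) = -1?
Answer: 7/204 ≈ 0.034314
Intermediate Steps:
I(p, h) = 5 - h + 3*p (I(p, h) = -2 + ((3*p - h) + 7) = -2 + ((-h + 3*p) + 7) = -2 + (7 - h + 3*p) = 5 - h + 3*p)
1/(I(-6, 4)*(-12/P)) = 1/((5 - 1*4 + 3*(-6))*(-12/7)) = 1/((5 - 4 - 18)*(-12*⅐)) = 1/(-17*(-12/7)) = 1/(204/7) = 7/204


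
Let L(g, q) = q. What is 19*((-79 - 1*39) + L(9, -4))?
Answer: -2318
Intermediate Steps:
19*((-79 - 1*39) + L(9, -4)) = 19*((-79 - 1*39) - 4) = 19*((-79 - 39) - 4) = 19*(-118 - 4) = 19*(-122) = -2318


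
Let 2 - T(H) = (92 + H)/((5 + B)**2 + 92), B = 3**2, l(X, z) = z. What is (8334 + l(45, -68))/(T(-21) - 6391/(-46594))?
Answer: 55461024576/12685289 ≈ 4372.1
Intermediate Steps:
B = 9
T(H) = 121/72 - H/288 (T(H) = 2 - (92 + H)/((5 + 9)**2 + 92) = 2 - (92 + H)/(14**2 + 92) = 2 - (92 + H)/(196 + 92) = 2 - (92 + H)/288 = 2 - (23/72 + H/288) = 2 + (-23/72 - H/288) = 121/72 - H/288)
(8334 + l(45, -68))/(T(-21) - 6391/(-46594)) = (8334 - 68)/((121/72 - 1/288*(-21)) - 6391/(-46594)) = 8266/((121/72 + 7/96) - 6391*(-1/46594)) = 8266/(505/288 + 6391/46594) = 8266/(12685289/6709536) = 8266*(6709536/12685289) = 55461024576/12685289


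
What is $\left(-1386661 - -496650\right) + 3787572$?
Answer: $2897561$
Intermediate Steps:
$\left(-1386661 - -496650\right) + 3787572 = \left(-1386661 + 496650\right) + 3787572 = -890011 + 3787572 = 2897561$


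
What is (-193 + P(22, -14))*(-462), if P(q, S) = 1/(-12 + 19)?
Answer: 89100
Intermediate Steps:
P(q, S) = ⅐ (P(q, S) = 1/7 = ⅐)
(-193 + P(22, -14))*(-462) = (-193 + ⅐)*(-462) = -1350/7*(-462) = 89100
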